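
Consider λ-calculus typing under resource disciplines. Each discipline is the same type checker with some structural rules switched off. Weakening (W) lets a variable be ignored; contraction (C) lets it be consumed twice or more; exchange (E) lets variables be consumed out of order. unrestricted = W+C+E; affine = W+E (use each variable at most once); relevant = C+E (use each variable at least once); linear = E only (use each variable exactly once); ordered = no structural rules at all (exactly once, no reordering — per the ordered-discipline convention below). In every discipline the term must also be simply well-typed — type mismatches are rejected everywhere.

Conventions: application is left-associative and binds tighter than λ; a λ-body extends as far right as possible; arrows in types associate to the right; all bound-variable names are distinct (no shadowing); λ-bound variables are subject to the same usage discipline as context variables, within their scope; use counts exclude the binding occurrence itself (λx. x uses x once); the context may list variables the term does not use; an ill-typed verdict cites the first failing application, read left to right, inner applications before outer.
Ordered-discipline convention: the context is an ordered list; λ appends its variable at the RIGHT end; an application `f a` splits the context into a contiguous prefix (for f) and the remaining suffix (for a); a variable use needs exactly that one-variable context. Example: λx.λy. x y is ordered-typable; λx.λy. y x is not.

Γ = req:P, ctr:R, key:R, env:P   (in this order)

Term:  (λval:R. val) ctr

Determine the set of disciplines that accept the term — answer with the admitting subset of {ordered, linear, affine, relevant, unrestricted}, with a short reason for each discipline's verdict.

admitting disciplines: affine, unrestricted
usage: req: 0; ctr: 1; key: 0; env: 0; val (bound): 1
uses in reading order: val, ctr
typing: well-typed — term : R
ordered: ✗ — needs weakening: req, key, env unused
linear: ✗ — needs weakening: req, key, env unused
affine: ✓ — req, ctr, key, env, val: no repeats, contraction unneeded
relevant: ✗ — needs weakening: req, key, env unused
unrestricted: ✓ — well-typed at R; no restrictions here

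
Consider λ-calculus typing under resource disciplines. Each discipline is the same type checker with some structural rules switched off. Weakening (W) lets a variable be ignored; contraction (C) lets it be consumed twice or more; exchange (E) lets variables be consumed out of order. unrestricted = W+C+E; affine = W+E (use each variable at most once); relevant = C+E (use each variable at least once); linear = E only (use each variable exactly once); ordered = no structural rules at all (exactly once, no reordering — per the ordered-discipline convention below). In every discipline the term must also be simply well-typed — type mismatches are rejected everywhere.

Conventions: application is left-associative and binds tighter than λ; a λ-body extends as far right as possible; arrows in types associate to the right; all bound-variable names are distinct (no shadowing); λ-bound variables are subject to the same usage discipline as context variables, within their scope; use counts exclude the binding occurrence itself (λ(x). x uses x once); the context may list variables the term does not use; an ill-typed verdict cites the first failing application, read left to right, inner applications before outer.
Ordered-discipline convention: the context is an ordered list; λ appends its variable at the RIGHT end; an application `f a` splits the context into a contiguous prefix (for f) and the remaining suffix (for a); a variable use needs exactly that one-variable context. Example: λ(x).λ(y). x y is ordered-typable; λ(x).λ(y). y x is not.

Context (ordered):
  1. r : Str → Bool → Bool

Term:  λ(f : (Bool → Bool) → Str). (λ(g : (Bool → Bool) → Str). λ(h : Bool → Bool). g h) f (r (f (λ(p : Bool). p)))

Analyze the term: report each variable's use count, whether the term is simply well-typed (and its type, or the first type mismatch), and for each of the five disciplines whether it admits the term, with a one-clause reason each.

use counts: r: 1×, f (λ-bound): 2×, g (λ-bound): 1×, h (λ-bound): 1×, p (λ-bound): 1×
use order (left to right): g, h, f, r, f, p
typing: the term checks, with type ((Bool → Bool) → Str) → Str
ordered: ✗, f ×2 used more than once (contraction)
linear: ✗, f ×2 used more than once (contraction)
affine: ✗, f ×2 used more than once (contraction)
relevant: ✓, every one of r, f, g, h, p appears
unrestricted: ✓, typability at ((Bool → Bool) → Str) → Str is all that's needed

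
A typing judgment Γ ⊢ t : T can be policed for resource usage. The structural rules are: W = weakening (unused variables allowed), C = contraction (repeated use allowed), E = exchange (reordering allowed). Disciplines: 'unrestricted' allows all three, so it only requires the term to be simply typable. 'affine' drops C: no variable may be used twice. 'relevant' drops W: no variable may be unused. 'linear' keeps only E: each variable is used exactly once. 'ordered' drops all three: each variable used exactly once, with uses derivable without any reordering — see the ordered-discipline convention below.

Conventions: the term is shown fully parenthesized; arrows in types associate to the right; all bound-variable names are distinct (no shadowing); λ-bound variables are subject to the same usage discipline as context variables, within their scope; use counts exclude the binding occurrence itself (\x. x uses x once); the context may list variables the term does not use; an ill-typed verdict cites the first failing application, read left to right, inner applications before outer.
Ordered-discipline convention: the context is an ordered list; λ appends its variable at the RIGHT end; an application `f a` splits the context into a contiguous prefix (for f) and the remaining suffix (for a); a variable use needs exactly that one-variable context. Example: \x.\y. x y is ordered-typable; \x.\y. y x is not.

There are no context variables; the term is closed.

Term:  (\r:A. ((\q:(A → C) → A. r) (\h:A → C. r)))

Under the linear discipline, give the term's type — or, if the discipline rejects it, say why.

not well-typed under linear — uses contraction: r ×2; q, h left unused
variable uses: r (bound): 2×, q (bound): 0×, h (bound): 0×
use order (left to right): r, r
typing: ✓ — A → A
all disciplines: ordered ✗ · linear ✗ · affine ✗ · relevant ✗ · unrestricted ✓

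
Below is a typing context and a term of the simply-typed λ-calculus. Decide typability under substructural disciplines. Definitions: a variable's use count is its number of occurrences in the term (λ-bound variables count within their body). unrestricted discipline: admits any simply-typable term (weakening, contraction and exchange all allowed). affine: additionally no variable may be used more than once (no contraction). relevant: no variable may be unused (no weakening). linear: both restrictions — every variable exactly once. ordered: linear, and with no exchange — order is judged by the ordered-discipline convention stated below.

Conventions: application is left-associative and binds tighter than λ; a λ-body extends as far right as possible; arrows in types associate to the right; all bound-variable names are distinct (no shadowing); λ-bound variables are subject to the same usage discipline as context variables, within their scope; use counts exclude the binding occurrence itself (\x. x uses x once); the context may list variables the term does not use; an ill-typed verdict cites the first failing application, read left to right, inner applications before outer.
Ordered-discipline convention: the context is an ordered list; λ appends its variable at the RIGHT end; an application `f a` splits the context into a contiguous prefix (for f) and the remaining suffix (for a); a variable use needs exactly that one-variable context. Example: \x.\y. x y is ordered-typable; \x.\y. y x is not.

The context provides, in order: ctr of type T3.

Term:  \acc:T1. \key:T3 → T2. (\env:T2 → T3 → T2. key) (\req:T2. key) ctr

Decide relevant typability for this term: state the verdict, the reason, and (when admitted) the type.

no — acc, env, req never used (weakening)
counts: ctr: 1; acc (λ-bound): 0; key (λ-bound): 2; env (λ-bound): 0; req (λ-bound): 0
order of uses: key, key, ctr
typing: well-typed at T1 → (T3 → T2) → T2
across the five disciplines: ordered ✗, linear ✗, affine ✗, relevant ✗, unrestricted ✓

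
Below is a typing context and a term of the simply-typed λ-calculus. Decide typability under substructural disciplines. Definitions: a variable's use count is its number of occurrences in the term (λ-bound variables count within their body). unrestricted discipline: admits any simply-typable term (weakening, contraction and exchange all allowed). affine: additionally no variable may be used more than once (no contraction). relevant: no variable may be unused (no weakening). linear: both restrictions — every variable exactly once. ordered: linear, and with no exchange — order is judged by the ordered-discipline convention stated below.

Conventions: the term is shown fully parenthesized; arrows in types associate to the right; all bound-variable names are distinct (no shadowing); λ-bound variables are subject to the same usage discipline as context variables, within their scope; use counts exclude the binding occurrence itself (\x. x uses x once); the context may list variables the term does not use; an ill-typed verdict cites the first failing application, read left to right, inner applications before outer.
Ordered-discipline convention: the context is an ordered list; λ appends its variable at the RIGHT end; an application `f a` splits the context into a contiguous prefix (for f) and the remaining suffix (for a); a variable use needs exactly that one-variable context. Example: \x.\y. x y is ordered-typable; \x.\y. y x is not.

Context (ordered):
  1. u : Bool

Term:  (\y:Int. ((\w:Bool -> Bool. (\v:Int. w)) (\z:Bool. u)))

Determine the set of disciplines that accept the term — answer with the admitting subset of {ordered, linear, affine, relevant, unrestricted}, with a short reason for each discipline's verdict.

admitted by: affine, unrestricted
counts: u: 1×, y [bound]: 0×, w [bound]: 1×, v [bound]: 0×, z [bound]: 0×
left-to-right use order: w, u
typing: the term checks, with type Int -> Int -> Bool -> Bool
ordered: ✗ — needs weakening: y, v, z unused
linear: ✗ — needs weakening: y, v, z unused
affine: ✓ — at most one use each (u, y, w, v, z)
relevant: ✗ — needs weakening: y, v, z unused
unrestricted: ✓ — well-typed at Int -> Int -> Bool -> Bool; no restrictions here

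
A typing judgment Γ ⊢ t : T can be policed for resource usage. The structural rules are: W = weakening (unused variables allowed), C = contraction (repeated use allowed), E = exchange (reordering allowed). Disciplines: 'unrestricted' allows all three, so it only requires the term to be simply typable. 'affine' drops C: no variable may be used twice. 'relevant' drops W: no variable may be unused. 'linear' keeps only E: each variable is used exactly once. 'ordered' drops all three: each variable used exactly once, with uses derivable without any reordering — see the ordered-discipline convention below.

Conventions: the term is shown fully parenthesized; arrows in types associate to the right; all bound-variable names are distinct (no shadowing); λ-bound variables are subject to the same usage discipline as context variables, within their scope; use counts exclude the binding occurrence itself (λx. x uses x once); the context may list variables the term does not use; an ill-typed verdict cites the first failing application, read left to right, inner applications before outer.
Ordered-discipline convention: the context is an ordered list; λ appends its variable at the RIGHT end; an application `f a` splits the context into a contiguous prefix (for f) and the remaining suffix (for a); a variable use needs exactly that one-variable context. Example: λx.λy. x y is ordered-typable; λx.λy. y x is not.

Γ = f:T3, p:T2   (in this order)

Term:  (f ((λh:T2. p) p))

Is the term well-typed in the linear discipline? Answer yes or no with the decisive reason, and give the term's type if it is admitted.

no — not simply typable
use counts: f: 1, p: 2, h (bound): 0
uses in reading order: f, p, p
typing: ill-typed: non-function type T3 applied to an argument
per-discipline verdicts: ordered ✗; linear ✗; affine ✗; relevant ✗; unrestricted ✗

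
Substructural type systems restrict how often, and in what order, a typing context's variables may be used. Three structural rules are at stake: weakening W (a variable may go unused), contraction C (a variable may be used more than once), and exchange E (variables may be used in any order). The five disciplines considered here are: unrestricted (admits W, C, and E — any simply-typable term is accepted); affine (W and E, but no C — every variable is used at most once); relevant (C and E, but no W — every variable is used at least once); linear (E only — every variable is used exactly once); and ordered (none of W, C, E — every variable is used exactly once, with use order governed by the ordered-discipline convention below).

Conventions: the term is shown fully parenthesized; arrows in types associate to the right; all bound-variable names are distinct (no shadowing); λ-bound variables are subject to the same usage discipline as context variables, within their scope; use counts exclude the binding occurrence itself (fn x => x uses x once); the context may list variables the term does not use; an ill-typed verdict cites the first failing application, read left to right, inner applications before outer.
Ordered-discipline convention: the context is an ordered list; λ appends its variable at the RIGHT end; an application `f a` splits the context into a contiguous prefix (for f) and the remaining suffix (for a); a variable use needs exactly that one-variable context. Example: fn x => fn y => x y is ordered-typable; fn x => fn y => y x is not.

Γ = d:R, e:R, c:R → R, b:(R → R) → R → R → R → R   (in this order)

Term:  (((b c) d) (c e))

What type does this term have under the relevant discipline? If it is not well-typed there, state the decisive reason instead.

term : R → R
usage: d: 1; e: 1; c: 2; b: 1
use order (left to right): b, c, d, c, e
typing: well-typed at R → R
per-discipline verdicts: ordered ✗ · linear ✗ · affine ✗ · relevant ✓ · unrestricted ✓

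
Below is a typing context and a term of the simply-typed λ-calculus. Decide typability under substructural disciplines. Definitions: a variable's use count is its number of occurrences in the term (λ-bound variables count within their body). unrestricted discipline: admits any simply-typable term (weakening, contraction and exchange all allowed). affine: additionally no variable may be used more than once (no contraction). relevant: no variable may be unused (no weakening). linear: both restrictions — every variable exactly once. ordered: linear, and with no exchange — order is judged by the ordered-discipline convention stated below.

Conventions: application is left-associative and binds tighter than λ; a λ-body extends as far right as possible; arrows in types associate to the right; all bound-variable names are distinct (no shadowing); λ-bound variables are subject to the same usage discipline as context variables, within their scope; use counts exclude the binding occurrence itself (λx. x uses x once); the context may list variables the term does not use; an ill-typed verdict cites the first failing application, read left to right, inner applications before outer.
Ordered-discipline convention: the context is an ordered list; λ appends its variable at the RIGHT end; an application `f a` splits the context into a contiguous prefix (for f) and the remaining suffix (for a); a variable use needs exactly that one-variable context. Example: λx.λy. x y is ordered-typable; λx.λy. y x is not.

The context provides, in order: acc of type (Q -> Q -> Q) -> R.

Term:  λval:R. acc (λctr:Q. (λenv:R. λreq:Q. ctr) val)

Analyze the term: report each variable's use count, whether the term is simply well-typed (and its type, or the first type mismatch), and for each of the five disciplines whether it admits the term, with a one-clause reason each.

counts: acc=1, val (bound)=1, ctr (bound)=1, env (bound)=0, req (bound)=0
left-to-right use order: acc, ctr, val
typing: the term checks, with type R -> R
ordered: ✗, env, req left unused
linear: ✗, env, req left unused
affine: ✓, no duplicate uses among acc, val, ctr, env, req
relevant: ✗, env, req left unused
unrestricted: ✓, well-typed at R -> R; no restrictions here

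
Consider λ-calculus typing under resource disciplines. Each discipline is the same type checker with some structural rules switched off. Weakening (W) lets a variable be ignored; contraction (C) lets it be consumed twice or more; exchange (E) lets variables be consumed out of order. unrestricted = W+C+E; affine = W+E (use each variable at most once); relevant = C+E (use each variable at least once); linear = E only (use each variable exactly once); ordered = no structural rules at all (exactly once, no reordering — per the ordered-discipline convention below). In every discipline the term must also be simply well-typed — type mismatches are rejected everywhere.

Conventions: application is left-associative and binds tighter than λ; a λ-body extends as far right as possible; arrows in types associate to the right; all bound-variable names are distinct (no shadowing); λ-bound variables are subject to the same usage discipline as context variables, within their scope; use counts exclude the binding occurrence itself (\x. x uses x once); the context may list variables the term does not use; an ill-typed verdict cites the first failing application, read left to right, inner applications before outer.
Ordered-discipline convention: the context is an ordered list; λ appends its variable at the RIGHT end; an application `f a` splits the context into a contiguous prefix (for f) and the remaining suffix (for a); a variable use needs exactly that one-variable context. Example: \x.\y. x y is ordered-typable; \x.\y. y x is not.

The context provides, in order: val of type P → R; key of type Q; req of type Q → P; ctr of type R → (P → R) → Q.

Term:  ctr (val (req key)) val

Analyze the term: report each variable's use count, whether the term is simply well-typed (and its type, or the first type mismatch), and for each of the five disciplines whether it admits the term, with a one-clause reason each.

use counts: val: 2×, key: 1×, req: 1×, ctr: 1×
left-to-right use order: ctr, val, req, key, val
typing: ✓ — Q
ordered ✗ (uses contraction: val ×2)
linear ✗ (uses contraction: val ×2)
affine ✗ (uses contraction: val ×2)
relevant ✓ (none of val, key, req, ctr goes unused)
unrestricted ✓ (well-typed at Q; no restrictions here)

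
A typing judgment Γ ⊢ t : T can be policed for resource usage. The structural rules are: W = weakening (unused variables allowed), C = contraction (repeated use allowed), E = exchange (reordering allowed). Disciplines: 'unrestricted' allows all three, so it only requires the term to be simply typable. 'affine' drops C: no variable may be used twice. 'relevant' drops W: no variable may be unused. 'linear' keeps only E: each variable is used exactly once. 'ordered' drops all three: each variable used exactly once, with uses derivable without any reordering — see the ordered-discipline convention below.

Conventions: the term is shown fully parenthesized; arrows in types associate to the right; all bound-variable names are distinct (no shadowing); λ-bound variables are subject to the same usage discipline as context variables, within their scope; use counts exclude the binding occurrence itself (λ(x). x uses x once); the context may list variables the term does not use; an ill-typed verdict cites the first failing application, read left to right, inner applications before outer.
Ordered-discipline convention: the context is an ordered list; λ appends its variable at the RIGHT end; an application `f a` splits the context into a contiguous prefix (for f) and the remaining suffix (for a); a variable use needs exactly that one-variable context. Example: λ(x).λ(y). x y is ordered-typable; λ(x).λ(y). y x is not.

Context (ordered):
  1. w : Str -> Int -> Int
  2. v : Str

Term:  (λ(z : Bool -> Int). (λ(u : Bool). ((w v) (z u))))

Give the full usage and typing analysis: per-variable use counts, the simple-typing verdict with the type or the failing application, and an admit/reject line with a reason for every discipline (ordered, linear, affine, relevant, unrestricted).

usage: w: 1×, v: 1×, z (λ-bound): 1×, u (λ-bound): 1×
use order (left to right): w, v, z, u
typing: well-typed at (Bool -> Int) -> Bool -> Int
ordered: ✓, w, v, z, u: once each, no exchange needed
linear: ✓, exactly-once usage across w, v, z, u
affine: ✓, at most one use each (w, v, z, u)
relevant: ✓, none of w, v, z, u goes unused
unrestricted: ✓, well-typed at (Bool -> Int) -> Bool -> Int; no restrictions here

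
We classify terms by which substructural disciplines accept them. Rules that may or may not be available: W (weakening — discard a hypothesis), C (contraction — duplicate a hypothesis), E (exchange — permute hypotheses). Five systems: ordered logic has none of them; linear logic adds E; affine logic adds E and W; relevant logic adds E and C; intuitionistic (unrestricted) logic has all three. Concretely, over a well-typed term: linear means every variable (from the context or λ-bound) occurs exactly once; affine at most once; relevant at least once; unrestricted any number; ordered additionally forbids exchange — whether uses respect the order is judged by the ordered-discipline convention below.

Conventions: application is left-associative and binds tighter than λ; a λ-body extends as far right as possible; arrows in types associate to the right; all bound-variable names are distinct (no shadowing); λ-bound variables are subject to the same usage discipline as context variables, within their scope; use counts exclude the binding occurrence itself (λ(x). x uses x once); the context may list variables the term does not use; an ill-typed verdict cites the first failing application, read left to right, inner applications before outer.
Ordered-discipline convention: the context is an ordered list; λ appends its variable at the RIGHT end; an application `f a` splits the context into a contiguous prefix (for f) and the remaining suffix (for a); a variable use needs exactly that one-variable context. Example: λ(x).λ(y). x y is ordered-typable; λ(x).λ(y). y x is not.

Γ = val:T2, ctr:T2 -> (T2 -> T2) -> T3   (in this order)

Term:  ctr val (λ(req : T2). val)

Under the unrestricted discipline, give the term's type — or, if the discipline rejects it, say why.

term : T3
use counts: val: 2×; ctr: 1×; req [bound]: 0×
order of uses: ctr, val, val
typing: the term checks, with type T3
across the five disciplines: ordered ✗ | linear ✗ | affine ✗ | relevant ✗ | unrestricted ✓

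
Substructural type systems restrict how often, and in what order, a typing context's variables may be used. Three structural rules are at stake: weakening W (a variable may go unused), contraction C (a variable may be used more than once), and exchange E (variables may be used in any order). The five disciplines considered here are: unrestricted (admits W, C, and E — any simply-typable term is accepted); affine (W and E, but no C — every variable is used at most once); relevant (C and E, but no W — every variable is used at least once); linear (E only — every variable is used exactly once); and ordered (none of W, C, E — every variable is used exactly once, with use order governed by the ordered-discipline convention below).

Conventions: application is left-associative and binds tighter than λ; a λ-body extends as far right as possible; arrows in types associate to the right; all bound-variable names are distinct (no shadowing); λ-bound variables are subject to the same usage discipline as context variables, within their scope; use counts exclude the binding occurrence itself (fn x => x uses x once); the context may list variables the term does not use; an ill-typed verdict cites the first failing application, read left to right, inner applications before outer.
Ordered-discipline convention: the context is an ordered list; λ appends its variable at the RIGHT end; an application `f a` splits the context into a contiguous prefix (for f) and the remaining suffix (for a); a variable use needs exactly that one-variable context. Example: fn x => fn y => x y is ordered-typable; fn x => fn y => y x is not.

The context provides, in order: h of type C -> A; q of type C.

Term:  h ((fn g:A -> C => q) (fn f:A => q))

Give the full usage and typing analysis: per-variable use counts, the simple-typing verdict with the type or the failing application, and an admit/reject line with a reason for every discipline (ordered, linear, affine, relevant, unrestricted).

counts: h ×1; q ×2; g (λ-bound) ×0; f (λ-bound) ×0
order of uses: h, q, q
typing: well-typed — term : A
ordered: ✗, q ×2 used more than once (contraction); needs weakening: g, f unused
linear: ✗, q ×2 used more than once (contraction); needs weakening: g, f unused
affine: ✗, q ×2 used more than once (contraction)
relevant: ✗, needs weakening: g, f unused
unrestricted: ✓, typability at A is all that's needed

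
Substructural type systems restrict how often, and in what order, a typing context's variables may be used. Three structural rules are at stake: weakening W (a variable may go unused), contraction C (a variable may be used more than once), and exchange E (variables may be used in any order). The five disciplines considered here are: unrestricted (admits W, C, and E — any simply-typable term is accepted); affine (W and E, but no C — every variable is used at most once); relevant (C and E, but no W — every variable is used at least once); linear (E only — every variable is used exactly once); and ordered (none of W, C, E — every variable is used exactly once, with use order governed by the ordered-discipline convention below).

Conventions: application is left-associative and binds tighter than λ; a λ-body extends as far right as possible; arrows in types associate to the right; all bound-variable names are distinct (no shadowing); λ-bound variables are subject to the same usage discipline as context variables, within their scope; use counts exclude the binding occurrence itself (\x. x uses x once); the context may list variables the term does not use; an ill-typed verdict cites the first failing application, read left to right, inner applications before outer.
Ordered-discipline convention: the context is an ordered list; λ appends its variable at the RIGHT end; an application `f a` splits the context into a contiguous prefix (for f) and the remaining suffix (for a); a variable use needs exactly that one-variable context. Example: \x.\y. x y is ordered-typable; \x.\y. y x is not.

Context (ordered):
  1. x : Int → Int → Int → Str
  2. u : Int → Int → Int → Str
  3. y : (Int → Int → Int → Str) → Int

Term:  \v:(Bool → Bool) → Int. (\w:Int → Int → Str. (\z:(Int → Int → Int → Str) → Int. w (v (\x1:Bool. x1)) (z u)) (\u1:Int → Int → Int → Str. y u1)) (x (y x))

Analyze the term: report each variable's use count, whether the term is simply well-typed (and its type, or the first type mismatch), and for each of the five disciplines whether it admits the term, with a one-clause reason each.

use counts: x: 2, u: 1, y: 2, v [bound]: 1, w [bound]: 1, z [bound]: 1, x1 [bound]: 1, u1 [bound]: 1
order of uses: w, v, x1, z, u, y, u1, x, y, x
typing: ✓ — ((Bool → Bool) → Int) → Str
ordered ✗ (x ×2, y ×2 used more than once (contraction))
linear ✗ (x ×2, y ×2 used more than once (contraction))
affine ✗ (x ×2, y ×2 used more than once (contraction))
relevant ✓ (x, u, y, v, w, z, x1, u1: all used, weakening unneeded)
unrestricted ✓ (well-typed at ((Bool → Bool) → Int) → Str; no restrictions here)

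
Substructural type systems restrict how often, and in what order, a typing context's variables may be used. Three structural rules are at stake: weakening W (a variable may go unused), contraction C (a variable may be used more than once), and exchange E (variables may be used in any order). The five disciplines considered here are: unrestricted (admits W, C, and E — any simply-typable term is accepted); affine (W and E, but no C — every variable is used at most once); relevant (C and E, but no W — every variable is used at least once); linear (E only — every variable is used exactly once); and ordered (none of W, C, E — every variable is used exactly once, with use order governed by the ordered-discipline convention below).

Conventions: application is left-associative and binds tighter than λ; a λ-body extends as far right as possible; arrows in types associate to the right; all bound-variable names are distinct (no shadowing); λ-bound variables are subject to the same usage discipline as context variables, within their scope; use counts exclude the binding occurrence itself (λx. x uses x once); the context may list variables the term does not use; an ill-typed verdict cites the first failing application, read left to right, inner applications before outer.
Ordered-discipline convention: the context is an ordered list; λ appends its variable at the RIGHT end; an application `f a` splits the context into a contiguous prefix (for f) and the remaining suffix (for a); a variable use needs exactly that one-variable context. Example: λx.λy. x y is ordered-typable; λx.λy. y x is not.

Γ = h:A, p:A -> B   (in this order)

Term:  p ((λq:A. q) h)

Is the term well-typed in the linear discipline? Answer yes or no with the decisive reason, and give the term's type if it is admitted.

yes — each of h, p, q used exactly once; term : B
counts: h=1, p=1, q [bound]=1
uses in reading order: p, q, h
typing: well-typed at B
across the five disciplines: ordered ✗ · linear ✓ · affine ✓ · relevant ✓ · unrestricted ✓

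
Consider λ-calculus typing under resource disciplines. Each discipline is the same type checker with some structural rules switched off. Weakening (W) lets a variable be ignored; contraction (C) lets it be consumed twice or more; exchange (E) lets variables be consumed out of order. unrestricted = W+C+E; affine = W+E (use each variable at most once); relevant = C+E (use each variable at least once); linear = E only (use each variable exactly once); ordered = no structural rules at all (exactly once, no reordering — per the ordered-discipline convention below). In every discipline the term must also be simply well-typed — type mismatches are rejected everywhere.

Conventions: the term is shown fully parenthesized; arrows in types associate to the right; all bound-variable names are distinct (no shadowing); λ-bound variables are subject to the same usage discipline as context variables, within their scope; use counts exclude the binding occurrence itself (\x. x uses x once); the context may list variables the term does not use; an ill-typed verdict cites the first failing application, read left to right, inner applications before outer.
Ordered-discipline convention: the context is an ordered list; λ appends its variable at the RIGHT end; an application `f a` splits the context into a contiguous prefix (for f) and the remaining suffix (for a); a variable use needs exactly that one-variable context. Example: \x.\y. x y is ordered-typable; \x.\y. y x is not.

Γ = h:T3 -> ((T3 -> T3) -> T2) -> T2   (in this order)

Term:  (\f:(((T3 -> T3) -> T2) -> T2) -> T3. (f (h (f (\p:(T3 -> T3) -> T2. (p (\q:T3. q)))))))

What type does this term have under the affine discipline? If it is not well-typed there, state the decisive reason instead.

not well-typed under affine — repeated use of f ×2
use counts: h: 1×; f (λ-bound): 2×; p (λ-bound): 1×; q (λ-bound): 1×
left-to-right use order: f, h, f, p, q
typing: the term checks, with type ((((T3 -> T3) -> T2) -> T2) -> T3) -> T3
per-discipline verdicts: ordered ✗, linear ✗, affine ✗, relevant ✓, unrestricted ✓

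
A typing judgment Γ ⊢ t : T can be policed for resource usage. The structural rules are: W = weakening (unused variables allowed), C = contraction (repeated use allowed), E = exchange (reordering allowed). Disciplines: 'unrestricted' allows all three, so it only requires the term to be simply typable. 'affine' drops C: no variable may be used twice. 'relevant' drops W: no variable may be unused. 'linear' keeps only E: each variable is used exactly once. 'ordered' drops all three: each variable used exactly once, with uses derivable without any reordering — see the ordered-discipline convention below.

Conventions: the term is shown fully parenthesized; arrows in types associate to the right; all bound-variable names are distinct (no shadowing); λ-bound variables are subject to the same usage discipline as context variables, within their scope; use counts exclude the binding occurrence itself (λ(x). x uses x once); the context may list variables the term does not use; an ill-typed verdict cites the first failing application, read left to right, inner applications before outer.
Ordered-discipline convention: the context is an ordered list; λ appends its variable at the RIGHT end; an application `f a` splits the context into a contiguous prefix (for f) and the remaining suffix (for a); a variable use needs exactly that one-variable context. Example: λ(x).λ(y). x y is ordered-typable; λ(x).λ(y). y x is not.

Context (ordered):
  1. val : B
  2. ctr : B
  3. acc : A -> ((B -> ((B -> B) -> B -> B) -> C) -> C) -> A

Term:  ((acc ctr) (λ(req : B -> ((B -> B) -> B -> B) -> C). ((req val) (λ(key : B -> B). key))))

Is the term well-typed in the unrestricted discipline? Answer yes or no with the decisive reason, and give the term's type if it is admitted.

no — fails simple typing
use counts: val: 1; ctr: 1; acc: 1; req [bound]: 1; key [bound]: 1
order of uses: acc, ctr, req, val, key
typing: ill-typed: an argument B mismatches the expected A
per-discipline verdicts: ordered ✗ · linear ✗ · affine ✗ · relevant ✗ · unrestricted ✗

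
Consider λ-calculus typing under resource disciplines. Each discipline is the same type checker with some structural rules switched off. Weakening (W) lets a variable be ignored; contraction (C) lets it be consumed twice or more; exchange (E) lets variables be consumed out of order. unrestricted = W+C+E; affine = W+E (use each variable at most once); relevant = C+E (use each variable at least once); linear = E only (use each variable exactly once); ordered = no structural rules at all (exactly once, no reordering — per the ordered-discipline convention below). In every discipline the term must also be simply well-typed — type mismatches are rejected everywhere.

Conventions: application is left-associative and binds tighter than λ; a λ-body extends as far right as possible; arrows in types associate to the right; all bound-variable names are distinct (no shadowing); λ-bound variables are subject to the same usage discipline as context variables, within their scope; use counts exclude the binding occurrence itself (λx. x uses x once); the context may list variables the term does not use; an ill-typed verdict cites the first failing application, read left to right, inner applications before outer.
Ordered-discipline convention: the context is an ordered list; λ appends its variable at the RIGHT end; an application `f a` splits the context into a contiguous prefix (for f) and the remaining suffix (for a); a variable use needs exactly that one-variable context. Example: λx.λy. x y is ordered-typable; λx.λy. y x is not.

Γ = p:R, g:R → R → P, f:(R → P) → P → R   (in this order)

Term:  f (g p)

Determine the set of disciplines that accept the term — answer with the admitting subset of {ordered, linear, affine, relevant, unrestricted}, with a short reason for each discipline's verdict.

admitted in: linear, affine, relevant, unrestricted
variable uses: p ×1; g ×1; f ×1
order of uses: f, g, p
typing: the term checks, with type P → R
ordered: ✗, needs exchange: uses follow f, g, p
linear: ✓, each of p, g, f used exactly once
affine: ✓, at most one use each (p, g, f)
relevant: ✓, none of p, g, f goes unused
unrestricted: ✓, type-checks (P → R) and nothing is barred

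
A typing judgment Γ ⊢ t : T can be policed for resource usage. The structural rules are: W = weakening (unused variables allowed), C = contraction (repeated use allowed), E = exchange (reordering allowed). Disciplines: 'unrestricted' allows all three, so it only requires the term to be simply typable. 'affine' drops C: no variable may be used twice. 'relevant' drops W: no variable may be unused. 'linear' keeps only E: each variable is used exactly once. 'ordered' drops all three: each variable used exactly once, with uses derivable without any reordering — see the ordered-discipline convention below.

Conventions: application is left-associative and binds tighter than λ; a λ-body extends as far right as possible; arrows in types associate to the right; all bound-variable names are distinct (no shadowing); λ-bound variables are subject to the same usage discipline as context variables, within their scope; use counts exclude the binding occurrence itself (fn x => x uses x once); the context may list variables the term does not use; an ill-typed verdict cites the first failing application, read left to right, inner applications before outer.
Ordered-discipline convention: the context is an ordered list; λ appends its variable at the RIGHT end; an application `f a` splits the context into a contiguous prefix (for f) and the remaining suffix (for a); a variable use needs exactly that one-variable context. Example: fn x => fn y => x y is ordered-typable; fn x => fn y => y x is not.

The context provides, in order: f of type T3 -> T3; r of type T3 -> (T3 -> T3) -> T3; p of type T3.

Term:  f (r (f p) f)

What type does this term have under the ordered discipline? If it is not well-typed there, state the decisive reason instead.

not well-typed under ordered — uses contraction: f ×3
counts: f: 3; r: 1; p: 1
left-to-right use order: f, r, f, p, f
typing: the term checks, with type T3
all disciplines: ordered ✗ | linear ✗ | affine ✗ | relevant ✓ | unrestricted ✓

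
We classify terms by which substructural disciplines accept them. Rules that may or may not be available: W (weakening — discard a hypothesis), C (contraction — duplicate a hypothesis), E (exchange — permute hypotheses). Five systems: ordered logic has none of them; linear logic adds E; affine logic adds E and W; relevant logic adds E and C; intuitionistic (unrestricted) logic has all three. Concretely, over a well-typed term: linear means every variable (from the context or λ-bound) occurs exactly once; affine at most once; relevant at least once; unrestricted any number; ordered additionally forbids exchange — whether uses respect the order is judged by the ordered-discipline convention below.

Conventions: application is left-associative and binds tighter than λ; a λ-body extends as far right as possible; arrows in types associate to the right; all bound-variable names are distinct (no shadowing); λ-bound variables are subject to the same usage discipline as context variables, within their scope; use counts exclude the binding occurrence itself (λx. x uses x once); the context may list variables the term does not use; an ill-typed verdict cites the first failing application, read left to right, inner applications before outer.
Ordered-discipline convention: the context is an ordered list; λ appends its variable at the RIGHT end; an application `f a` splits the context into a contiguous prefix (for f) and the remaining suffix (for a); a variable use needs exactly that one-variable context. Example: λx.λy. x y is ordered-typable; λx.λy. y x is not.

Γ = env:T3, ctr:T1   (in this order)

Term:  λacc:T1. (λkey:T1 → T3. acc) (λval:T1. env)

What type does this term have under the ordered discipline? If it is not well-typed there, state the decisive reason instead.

not well-typed under ordered — needs weakening: ctr, key, val unused
counts: env: 1, ctr: 0, acc (bound): 1, key (bound): 0, val (bound): 0
left-to-right use order: acc, env
typing: well-typed — term : T1 → T1
across the five disciplines: ordered ✗, linear ✗, affine ✓, relevant ✗, unrestricted ✓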